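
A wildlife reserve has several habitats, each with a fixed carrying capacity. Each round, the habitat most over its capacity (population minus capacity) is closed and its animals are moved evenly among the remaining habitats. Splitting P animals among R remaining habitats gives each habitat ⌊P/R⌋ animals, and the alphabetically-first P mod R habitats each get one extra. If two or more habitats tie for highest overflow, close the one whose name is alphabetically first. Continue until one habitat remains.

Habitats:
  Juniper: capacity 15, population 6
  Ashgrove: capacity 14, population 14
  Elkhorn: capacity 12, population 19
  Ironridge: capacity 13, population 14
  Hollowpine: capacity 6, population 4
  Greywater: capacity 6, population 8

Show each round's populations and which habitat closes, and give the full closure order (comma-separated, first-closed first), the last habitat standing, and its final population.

Closure order: Elkhorn, Greywater, Ironridge, Ashgrove, Hollowpine
Last habitat: Juniper with 65 animals

Round 1: Ashgrove=14 Elkhorn=19 Greywater=8 Hollowpine=4 Ironridge=14 Juniper=6 → close Elkhorn (overflow 7)
  19÷5 = 3 each, +1 to first 4
Round 2: Ashgrove=18 Greywater=12 Hollowpine=8 Ironridge=18 Juniper=9 → close Greywater (overflow 6)
  12÷4 = 3 each, +1 to first 0
Round 3: Ashgrove=21 Hollowpine=11 Ironridge=21 Juniper=12 → close Ironridge (overflow 8)
  21÷3 = 7 each, +1 to first 0
Round 4: Ashgrove=28 Hollowpine=18 Juniper=19 → close Ashgrove (overflow 14)
  28÷2 = 14 each, +1 to first 0
Round 5: Hollowpine=32 Juniper=33 → close Hollowpine (overflow 26)
  32÷1 = 32 each, +1 to first 0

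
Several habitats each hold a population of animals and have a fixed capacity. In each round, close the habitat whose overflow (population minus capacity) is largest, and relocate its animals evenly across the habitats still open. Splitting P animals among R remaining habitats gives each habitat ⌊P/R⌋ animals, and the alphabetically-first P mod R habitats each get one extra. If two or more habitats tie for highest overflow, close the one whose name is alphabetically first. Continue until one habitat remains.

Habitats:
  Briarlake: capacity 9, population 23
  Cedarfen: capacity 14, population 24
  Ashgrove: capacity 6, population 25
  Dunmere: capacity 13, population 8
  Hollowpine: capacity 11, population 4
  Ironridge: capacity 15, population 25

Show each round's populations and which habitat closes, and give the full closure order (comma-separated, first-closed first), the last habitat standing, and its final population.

Closure order: Ashgrove, Briarlake, Cedarfen, Ironridge, Dunmere
Last habitat: Hollowpine with 109 animals

Round 1: Ashgrove=25 Briarlake=23 Cedarfen=24 Dunmere=8 Hollowpine=4 Ironridge=25 → close Ashgrove (overflow 19)
  25÷5 = 5 each, +1 to first 0
Round 2: Briarlake=28 Cedarfen=29 Dunmere=13 Hollowpine=9 Ironridge=30 → close Briarlake (overflow 19)
  28÷4 = 7 each, +1 to first 0
Round 3: Cedarfen=36 Dunmere=20 Hollowpine=16 Ironridge=37 → close Cedarfen (overflow 22)
  36÷3 = 12 each, +1 to first 0
Round 4: Dunmere=32 Hollowpine=28 Ironridge=49 → close Ironridge (overflow 34)
  49÷2 = 24 each, +1 to first 1
Round 5: Dunmere=57 Hollowpine=52 → close Dunmere (overflow 44)
  57÷1 = 57 each, +1 to first 0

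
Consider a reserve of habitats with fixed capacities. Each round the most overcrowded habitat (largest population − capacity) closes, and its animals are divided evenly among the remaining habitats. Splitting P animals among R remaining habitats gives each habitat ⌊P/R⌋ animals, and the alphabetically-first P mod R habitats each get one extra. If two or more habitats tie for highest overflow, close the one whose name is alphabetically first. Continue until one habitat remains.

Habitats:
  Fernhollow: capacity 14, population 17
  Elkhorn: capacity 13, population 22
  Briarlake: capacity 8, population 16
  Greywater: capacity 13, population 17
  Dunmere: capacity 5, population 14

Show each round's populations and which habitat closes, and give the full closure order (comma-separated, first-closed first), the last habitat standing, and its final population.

Round 1: Briarlake=16 Dunmere=14 Elkhorn=22 Fernhollow=17 Greywater=17 → close Dunmere (overflow 9)
  14÷4 = 3 each, +1 to first 2
Round 2: Briarlake=20 Elkhorn=26 Fernhollow=20 Greywater=20 → close Elkhorn (overflow 13)
  26÷3 = 8 each, +1 to first 2
Round 3: Briarlake=29 Fernhollow=29 Greywater=28 → close Briarlake (overflow 21)
  29÷2 = 14 each, +1 to first 1
Round 4: Fernhollow=44 Greywater=42 → close Fernhollow (overflow 30)
  44÷1 = 44 each, +1 to first 0

Closure order: Dunmere, Elkhorn, Briarlake, Fernhollow
Last habitat: Greywater with 86 animals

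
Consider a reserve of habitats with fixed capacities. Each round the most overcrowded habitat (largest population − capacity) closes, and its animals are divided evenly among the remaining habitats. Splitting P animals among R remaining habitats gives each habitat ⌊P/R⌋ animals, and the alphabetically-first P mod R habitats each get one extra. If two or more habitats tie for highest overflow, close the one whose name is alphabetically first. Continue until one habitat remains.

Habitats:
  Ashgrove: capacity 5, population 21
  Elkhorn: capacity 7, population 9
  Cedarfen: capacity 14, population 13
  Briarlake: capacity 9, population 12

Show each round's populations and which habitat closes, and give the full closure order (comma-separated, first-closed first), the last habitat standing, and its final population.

Round 1: Ashgrove=21 Briarlake=12 Cedarfen=13 Elkhorn=9 → close Ashgrove (overflow 16)
  21÷3 = 7 each, +1 to first 0
Round 2: Briarlake=19 Cedarfen=20 Elkhorn=16 → close Briarlake (overflow 10)
  19÷2 = 9 each, +1 to first 1
Round 3: Cedarfen=30 Elkhorn=25 → close Elkhorn (overflow 18)
  25÷1 = 25 each, +1 to first 0

Closure order: Ashgrove, Briarlake, Elkhorn
Last habitat: Cedarfen with 55 animals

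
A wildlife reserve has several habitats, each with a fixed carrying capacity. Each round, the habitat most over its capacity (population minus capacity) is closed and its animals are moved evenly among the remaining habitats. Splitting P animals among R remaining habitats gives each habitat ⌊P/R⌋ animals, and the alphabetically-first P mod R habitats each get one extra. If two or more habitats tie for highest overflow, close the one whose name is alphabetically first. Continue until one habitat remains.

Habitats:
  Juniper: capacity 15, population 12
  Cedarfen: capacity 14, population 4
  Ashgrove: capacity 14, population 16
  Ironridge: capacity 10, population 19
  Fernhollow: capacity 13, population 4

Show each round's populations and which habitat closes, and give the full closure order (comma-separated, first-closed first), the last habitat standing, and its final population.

Round 1: Ashgrove=16 Cedarfen=4 Fernhollow=4 Ironridge=19 Juniper=12 → close Ironridge (overflow 9)
  19÷4 = 4 each, +1 to first 3
Round 2: Ashgrove=21 Cedarfen=9 Fernhollow=9 Juniper=16 → close Ashgrove (overflow 7)
  21÷3 = 7 each, +1 to first 0
Round 3: Cedarfen=16 Fernhollow=16 Juniper=23 → close Juniper (overflow 8)
  23÷2 = 11 each, +1 to first 1
Round 4: Cedarfen=28 Fernhollow=27 → close Cedarfen (overflow 14)
  28÷1 = 28 each, +1 to first 0

Closure order: Ironridge, Ashgrove, Juniper, Cedarfen
Last habitat: Fernhollow with 55 animals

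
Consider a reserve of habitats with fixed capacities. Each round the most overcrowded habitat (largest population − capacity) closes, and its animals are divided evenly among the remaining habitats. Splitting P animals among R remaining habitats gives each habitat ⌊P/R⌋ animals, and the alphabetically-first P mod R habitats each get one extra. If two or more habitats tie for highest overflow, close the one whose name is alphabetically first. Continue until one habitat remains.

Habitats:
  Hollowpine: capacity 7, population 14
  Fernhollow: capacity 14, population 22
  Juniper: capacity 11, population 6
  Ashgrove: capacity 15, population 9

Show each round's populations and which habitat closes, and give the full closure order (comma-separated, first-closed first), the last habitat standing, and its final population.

Round 1: Ashgrove=9 Fernhollow=22 Hollowpine=14 Juniper=6 → close Fernhollow (overflow 8)
  22÷3 = 7 each, +1 to first 1
Round 2: Ashgrove=17 Hollowpine=21 Juniper=13 → close Hollowpine (overflow 14)
  21÷2 = 10 each, +1 to first 1
Round 3: Ashgrove=28 Juniper=23 → close Ashgrove (overflow 13)
  28÷1 = 28 each, +1 to first 0

Closure order: Fernhollow, Hollowpine, Ashgrove
Last habitat: Juniper with 51 animals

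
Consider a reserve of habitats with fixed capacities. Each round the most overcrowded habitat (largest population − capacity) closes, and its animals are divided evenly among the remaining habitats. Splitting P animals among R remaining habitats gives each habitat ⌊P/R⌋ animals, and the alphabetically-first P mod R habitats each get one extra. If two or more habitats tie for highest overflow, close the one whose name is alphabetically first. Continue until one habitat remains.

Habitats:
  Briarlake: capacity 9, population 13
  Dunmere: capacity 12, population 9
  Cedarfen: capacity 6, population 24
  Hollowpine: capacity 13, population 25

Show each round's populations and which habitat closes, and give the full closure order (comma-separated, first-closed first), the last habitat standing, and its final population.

Closure order: Cedarfen, Hollowpine, Briarlake
Last habitat: Dunmere with 71 animals

Round 1: Briarlake=13 Cedarfen=24 Dunmere=9 Hollowpine=25 → close Cedarfen (overflow 18)
  24÷3 = 8 each, +1 to first 0
Round 2: Briarlake=21 Dunmere=17 Hollowpine=33 → close Hollowpine (overflow 20)
  33÷2 = 16 each, +1 to first 1
Round 3: Briarlake=38 Dunmere=33 → close Briarlake (overflow 29)
  38÷1 = 38 each, +1 to first 0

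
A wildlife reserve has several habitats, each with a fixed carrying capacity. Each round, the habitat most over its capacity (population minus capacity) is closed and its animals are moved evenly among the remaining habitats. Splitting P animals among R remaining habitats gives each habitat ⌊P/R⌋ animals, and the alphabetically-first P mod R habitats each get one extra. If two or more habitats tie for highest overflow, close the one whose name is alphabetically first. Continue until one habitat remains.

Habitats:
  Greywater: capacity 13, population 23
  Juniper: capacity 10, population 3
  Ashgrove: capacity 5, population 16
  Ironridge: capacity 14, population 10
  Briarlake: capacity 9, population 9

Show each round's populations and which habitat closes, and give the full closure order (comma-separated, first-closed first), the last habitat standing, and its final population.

Round 1: Ashgrove=16 Briarlake=9 Greywater=23 Ironridge=10 Juniper=3 → close Ashgrove (overflow 11)
  16÷4 = 4 each, +1 to first 0
Round 2: Briarlake=13 Greywater=27 Ironridge=14 Juniper=7 → close Greywater (overflow 14)
  27÷3 = 9 each, +1 to first 0
Round 3: Briarlake=22 Ironridge=23 Juniper=16 → close Briarlake (overflow 13)
  22÷2 = 11 each, +1 to first 0
Round 4: Ironridge=34 Juniper=27 → close Ironridge (overflow 20)
  34÷1 = 34 each, +1 to first 0

Closure order: Ashgrove, Greywater, Briarlake, Ironridge
Last habitat: Juniper with 61 animals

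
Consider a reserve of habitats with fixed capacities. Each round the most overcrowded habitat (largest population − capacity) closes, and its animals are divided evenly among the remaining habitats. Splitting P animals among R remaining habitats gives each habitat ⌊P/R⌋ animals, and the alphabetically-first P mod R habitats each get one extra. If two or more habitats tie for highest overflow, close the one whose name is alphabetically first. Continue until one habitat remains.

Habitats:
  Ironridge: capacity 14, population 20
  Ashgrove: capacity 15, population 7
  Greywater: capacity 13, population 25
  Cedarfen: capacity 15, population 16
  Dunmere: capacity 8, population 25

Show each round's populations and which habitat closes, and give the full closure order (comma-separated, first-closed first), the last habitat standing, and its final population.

Closure order: Dunmere, Greywater, Ironridge, Cedarfen
Last habitat: Ashgrove with 93 animals

Round 1: Ashgrove=7 Cedarfen=16 Dunmere=25 Greywater=25 Ironridge=20 → close Dunmere (overflow 17)
  25÷4 = 6 each, +1 to first 1
Round 2: Ashgrove=14 Cedarfen=22 Greywater=31 Ironridge=26 → close Greywater (overflow 18)
  31÷3 = 10 each, +1 to first 1
Round 3: Ashgrove=25 Cedarfen=32 Ironridge=36 → close Ironridge (overflow 22)
  36÷2 = 18 each, +1 to first 0
Round 4: Ashgrove=43 Cedarfen=50 → close Cedarfen (overflow 35)
  50÷1 = 50 each, +1 to first 0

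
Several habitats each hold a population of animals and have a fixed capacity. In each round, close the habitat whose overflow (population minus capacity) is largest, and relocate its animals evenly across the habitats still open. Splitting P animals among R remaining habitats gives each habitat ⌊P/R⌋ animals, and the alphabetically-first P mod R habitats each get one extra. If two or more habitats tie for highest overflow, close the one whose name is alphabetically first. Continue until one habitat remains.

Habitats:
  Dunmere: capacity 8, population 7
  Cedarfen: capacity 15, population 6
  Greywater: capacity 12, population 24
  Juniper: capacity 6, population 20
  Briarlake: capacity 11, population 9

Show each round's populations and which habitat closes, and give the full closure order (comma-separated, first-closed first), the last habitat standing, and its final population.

Round 1: Briarlake=9 Cedarfen=6 Dunmere=7 Greywater=24 Juniper=20 → close Juniper (overflow 14)
  20÷4 = 5 each, +1 to first 0
Round 2: Briarlake=14 Cedarfen=11 Dunmere=12 Greywater=29 → close Greywater (overflow 17)
  29÷3 = 9 each, +1 to first 2
Round 3: Briarlake=24 Cedarfen=21 Dunmere=21 → close Briarlake (overflow 13)
  24÷2 = 12 each, +1 to first 0
Round 4: Cedarfen=33 Dunmere=33 → close Dunmere (overflow 25)
  33÷1 = 33 each, +1 to first 0

Closure order: Juniper, Greywater, Briarlake, Dunmere
Last habitat: Cedarfen with 66 animals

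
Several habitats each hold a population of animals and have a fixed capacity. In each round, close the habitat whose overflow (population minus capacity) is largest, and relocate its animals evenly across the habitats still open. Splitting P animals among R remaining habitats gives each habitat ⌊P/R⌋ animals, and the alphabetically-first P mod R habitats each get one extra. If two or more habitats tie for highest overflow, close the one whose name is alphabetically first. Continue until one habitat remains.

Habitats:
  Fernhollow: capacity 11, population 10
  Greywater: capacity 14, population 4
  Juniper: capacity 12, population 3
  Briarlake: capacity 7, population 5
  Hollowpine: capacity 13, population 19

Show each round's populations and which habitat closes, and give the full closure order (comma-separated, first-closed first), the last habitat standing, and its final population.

Round 1: Briarlake=5 Fernhollow=10 Greywater=4 Hollowpine=19 Juniper=3 → close Hollowpine (overflow 6)
  19÷4 = 4 each, +1 to first 3
Round 2: Briarlake=10 Fernhollow=15 Greywater=9 Juniper=7 → close Fernhollow (overflow 4)
  15÷3 = 5 each, +1 to first 0
Round 3: Briarlake=15 Greywater=14 Juniper=12 → close Briarlake (overflow 8)
  15÷2 = 7 each, +1 to first 1
Round 4: Greywater=22 Juniper=19 → close Greywater (overflow 8)
  22÷1 = 22 each, +1 to first 0

Closure order: Hollowpine, Fernhollow, Briarlake, Greywater
Last habitat: Juniper with 41 animals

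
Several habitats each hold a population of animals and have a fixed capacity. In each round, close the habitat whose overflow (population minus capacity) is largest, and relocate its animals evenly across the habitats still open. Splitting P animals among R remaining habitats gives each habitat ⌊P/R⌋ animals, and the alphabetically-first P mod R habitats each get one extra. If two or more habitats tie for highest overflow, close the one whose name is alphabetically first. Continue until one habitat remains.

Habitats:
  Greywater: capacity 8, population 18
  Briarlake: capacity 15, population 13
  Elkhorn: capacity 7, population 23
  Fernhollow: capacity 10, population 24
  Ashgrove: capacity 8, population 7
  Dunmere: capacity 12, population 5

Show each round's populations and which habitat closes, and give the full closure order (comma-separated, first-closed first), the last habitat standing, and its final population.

Round 1: Ashgrove=7 Briarlake=13 Dunmere=5 Elkhorn=23 Fernhollow=24 Greywater=18 → close Elkhorn (overflow 16)
  23÷5 = 4 each, +1 to first 3
Round 2: Ashgrove=12 Briarlake=18 Dunmere=10 Fernhollow=28 Greywater=22 → close Fernhollow (overflow 18)
  28÷4 = 7 each, +1 to first 0
Round 3: Ashgrove=19 Briarlake=25 Dunmere=17 Greywater=29 → close Greywater (overflow 21)
  29÷3 = 9 each, +1 to first 2
Round 4: Ashgrove=29 Briarlake=35 Dunmere=26 → close Ashgrove (overflow 21)
  29÷2 = 14 each, +1 to first 1
Round 5: Briarlake=50 Dunmere=40 → close Briarlake (overflow 35)
  50÷1 = 50 each, +1 to first 0

Closure order: Elkhorn, Fernhollow, Greywater, Ashgrove, Briarlake
Last habitat: Dunmere with 90 animals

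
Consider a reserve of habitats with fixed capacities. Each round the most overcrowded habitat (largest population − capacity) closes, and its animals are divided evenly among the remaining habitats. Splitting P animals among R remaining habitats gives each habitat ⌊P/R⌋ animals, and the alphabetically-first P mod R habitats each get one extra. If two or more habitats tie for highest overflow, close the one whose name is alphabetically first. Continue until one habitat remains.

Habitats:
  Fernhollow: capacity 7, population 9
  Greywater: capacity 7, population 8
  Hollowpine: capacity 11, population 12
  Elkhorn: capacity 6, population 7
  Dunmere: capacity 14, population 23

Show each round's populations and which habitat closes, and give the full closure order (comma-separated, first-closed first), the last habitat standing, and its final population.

Round 1: Dunmere=23 Elkhorn=7 Fernhollow=9 Greywater=8 Hollowpine=12 → close Dunmere (overflow 9)
  23÷4 = 5 each, +1 to first 3
Round 2: Elkhorn=13 Fernhollow=15 Greywater=14 Hollowpine=17 → close Fernhollow (overflow 8)
  15÷3 = 5 each, +1 to first 0
Round 3: Elkhorn=18 Greywater=19 Hollowpine=22 → close Elkhorn (overflow 12)
  18÷2 = 9 each, +1 to first 0
Round 4: Greywater=28 Hollowpine=31 → close Greywater (overflow 21)
  28÷1 = 28 each, +1 to first 0

Closure order: Dunmere, Fernhollow, Elkhorn, Greywater
Last habitat: Hollowpine with 59 animals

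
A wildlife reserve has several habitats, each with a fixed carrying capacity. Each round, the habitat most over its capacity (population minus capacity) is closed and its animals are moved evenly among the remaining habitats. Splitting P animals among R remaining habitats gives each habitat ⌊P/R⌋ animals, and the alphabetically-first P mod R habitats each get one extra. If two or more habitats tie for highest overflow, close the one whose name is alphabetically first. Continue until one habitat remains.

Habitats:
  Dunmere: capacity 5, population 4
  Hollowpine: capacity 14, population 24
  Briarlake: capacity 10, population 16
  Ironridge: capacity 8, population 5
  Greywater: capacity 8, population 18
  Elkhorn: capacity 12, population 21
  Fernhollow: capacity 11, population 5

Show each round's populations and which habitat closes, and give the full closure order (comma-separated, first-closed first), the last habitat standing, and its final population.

Closure order: Greywater, Hollowpine, Elkhorn, Briarlake, Dunmere, Ironridge
Last habitat: Fernhollow with 93 animals

Round 1: Briarlake=16 Dunmere=4 Elkhorn=21 Fernhollow=5 Greywater=18 Hollowpine=24 Ironridge=5 → close Greywater (overflow 10)
  18÷6 = 3 each, +1 to first 0
Round 2: Briarlake=19 Dunmere=7 Elkhorn=24 Fernhollow=8 Hollowpine=27 Ironridge=8 → close Hollowpine (overflow 13)
  27÷5 = 5 each, +1 to first 2
Round 3: Briarlake=25 Dunmere=13 Elkhorn=29 Fernhollow=13 Ironridge=13 → close Elkhorn (overflow 17)
  29÷4 = 7 each, +1 to first 1
Round 4: Briarlake=33 Dunmere=20 Fernhollow=20 Ironridge=20 → close Briarlake (overflow 23)
  33÷3 = 11 each, +1 to first 0
Round 5: Dunmere=31 Fernhollow=31 Ironridge=31 → close Dunmere (overflow 26)
  31÷2 = 15 each, +1 to first 1
Round 6: Fernhollow=47 Ironridge=46 → close Ironridge (overflow 38)
  46÷1 = 46 each, +1 to first 0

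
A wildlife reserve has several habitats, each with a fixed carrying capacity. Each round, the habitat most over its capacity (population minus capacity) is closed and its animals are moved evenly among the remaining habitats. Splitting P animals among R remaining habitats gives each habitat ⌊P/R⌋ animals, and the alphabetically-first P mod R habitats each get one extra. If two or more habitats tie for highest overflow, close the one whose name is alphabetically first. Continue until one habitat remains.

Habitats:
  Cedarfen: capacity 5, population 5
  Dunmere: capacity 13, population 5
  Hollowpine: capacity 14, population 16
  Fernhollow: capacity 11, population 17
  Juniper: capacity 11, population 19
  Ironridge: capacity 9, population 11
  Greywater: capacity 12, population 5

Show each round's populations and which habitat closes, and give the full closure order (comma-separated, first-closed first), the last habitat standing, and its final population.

Closure order: Juniper, Fernhollow, Hollowpine, Cedarfen, Ironridge, Dunmere
Last habitat: Greywater with 78 animals

Round 1: Cedarfen=5 Dunmere=5 Fernhollow=17 Greywater=5 Hollowpine=16 Ironridge=11 Juniper=19 → close Juniper (overflow 8)
  19÷6 = 3 each, +1 to first 1
Round 2: Cedarfen=9 Dunmere=8 Fernhollow=20 Greywater=8 Hollowpine=19 Ironridge=14 → close Fernhollow (overflow 9)
  20÷5 = 4 each, +1 to first 0
Round 3: Cedarfen=13 Dunmere=12 Greywater=12 Hollowpine=23 Ironridge=18 → close Hollowpine (overflow 9)
  23÷4 = 5 each, +1 to first 3
Round 4: Cedarfen=19 Dunmere=18 Greywater=18 Ironridge=23 → close Cedarfen (overflow 14)
  19÷3 = 6 each, +1 to first 1
Round 5: Dunmere=25 Greywater=24 Ironridge=29 → close Ironridge (overflow 20)
  29÷2 = 14 each, +1 to first 1
Round 6: Dunmere=40 Greywater=38 → close Dunmere (overflow 27)
  40÷1 = 40 each, +1 to first 0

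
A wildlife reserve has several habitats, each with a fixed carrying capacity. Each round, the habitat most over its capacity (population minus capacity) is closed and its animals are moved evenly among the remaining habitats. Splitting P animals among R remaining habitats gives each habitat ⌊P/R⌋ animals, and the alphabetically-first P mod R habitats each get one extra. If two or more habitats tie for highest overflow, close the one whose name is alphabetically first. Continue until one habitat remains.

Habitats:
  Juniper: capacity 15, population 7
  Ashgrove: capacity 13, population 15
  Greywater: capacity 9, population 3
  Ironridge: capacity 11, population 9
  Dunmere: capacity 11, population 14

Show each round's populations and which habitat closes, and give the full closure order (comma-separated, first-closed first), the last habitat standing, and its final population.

Closure order: Dunmere, Ashgrove, Ironridge, Greywater
Last habitat: Juniper with 48 animals

Round 1: Ashgrove=15 Dunmere=14 Greywater=3 Ironridge=9 Juniper=7 → close Dunmere (overflow 3)
  14÷4 = 3 each, +1 to first 2
Round 2: Ashgrove=19 Greywater=7 Ironridge=12 Juniper=10 → close Ashgrove (overflow 6)
  19÷3 = 6 each, +1 to first 1
Round 3: Greywater=14 Ironridge=18 Juniper=16 → close Ironridge (overflow 7)
  18÷2 = 9 each, +1 to first 0
Round 4: Greywater=23 Juniper=25 → close Greywater (overflow 14)
  23÷1 = 23 each, +1 to first 0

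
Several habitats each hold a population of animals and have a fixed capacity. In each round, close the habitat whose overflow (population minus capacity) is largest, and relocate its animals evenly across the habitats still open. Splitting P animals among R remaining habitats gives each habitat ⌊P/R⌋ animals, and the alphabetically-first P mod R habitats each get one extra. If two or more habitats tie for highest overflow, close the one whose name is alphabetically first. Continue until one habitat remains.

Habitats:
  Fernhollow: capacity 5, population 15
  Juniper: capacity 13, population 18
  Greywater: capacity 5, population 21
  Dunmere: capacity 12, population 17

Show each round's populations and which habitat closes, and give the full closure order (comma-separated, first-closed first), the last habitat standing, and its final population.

Closure order: Greywater, Fernhollow, Dunmere
Last habitat: Juniper with 71 animals

Round 1: Dunmere=17 Fernhollow=15 Greywater=21 Juniper=18 → close Greywater (overflow 16)
  21÷3 = 7 each, +1 to first 0
Round 2: Dunmere=24 Fernhollow=22 Juniper=25 → close Fernhollow (overflow 17)
  22÷2 = 11 each, +1 to first 0
Round 3: Dunmere=35 Juniper=36 → close Dunmere (overflow 23)
  35÷1 = 35 each, +1 to first 0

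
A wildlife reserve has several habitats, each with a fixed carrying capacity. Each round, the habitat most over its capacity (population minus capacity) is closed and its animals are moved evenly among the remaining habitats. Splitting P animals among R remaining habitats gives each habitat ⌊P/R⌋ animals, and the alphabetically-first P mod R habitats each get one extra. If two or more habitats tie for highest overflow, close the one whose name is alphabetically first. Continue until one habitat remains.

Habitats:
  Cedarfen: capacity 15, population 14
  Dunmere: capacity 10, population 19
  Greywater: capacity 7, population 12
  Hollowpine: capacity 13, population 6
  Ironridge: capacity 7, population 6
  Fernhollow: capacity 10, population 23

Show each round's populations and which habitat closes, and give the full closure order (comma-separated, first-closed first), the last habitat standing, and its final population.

Closure order: Fernhollow, Dunmere, Greywater, Cedarfen, Ironridge
Last habitat: Hollowpine with 80 animals

Round 1: Cedarfen=14 Dunmere=19 Fernhollow=23 Greywater=12 Hollowpine=6 Ironridge=6 → close Fernhollow (overflow 13)
  23÷5 = 4 each, +1 to first 3
Round 2: Cedarfen=19 Dunmere=24 Greywater=17 Hollowpine=10 Ironridge=10 → close Dunmere (overflow 14)
  24÷4 = 6 each, +1 to first 0
Round 3: Cedarfen=25 Greywater=23 Hollowpine=16 Ironridge=16 → close Greywater (overflow 16)
  23÷3 = 7 each, +1 to first 2
Round 4: Cedarfen=33 Hollowpine=24 Ironridge=23 → close Cedarfen (overflow 18)
  33÷2 = 16 each, +1 to first 1
Round 5: Hollowpine=41 Ironridge=39 → close Ironridge (overflow 32)
  39÷1 = 39 each, +1 to first 0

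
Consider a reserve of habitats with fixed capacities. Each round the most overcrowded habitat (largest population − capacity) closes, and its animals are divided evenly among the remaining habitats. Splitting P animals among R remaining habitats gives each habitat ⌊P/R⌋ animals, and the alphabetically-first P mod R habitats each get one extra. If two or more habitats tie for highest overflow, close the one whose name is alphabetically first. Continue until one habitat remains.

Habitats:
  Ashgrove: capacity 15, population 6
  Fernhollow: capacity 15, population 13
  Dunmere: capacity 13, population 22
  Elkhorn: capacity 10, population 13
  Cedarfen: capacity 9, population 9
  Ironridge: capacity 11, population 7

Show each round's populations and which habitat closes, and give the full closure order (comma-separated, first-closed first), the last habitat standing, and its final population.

Round 1: Ashgrove=6 Cedarfen=9 Dunmere=22 Elkhorn=13 Fernhollow=13 Ironridge=7 → close Dunmere (overflow 9)
  22÷5 = 4 each, +1 to first 2
Round 2: Ashgrove=11 Cedarfen=14 Elkhorn=17 Fernhollow=17 Ironridge=11 → close Elkhorn (overflow 7)
  17÷4 = 4 each, +1 to first 1
Round 3: Ashgrove=16 Cedarfen=18 Fernhollow=21 Ironridge=15 → close Cedarfen (overflow 9)
  18÷3 = 6 each, +1 to first 0
Round 4: Ashgrove=22 Fernhollow=27 Ironridge=21 → close Fernhollow (overflow 12)
  27÷2 = 13 each, +1 to first 1
Round 5: Ashgrove=36 Ironridge=34 → close Ironridge (overflow 23)
  34÷1 = 34 each, +1 to first 0

Closure order: Dunmere, Elkhorn, Cedarfen, Fernhollow, Ironridge
Last habitat: Ashgrove with 70 animals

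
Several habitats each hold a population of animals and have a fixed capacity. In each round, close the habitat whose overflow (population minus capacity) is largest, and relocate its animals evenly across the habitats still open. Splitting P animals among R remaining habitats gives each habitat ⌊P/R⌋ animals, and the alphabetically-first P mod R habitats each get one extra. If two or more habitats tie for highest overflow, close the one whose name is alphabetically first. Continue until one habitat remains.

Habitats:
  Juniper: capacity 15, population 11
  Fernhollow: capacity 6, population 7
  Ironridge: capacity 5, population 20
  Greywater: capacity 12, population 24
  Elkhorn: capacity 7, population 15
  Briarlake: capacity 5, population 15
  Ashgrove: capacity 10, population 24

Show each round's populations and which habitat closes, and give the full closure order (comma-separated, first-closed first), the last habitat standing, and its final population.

Closure order: Ironridge, Ashgrove, Briarlake, Greywater, Elkhorn, Fernhollow
Last habitat: Juniper with 116 animals

Round 1: Ashgrove=24 Briarlake=15 Elkhorn=15 Fernhollow=7 Greywater=24 Ironridge=20 Juniper=11 → close Ironridge (overflow 15)
  20÷6 = 3 each, +1 to first 2
Round 2: Ashgrove=28 Briarlake=19 Elkhorn=18 Fernhollow=10 Greywater=27 Juniper=14 → close Ashgrove (overflow 18)
  28÷5 = 5 each, +1 to first 3
Round 3: Briarlake=25 Elkhorn=24 Fernhollow=16 Greywater=32 Juniper=19 → close Briarlake (overflow 20)
  25÷4 = 6 each, +1 to first 1
Round 4: Elkhorn=31 Fernhollow=22 Greywater=38 Juniper=25 → close Greywater (overflow 26)
  38÷3 = 12 each, +1 to first 2
Round 5: Elkhorn=44 Fernhollow=35 Juniper=37 → close Elkhorn (overflow 37)
  44÷2 = 22 each, +1 to first 0
Round 6: Fernhollow=57 Juniper=59 → close Fernhollow (overflow 51)
  57÷1 = 57 each, +1 to first 0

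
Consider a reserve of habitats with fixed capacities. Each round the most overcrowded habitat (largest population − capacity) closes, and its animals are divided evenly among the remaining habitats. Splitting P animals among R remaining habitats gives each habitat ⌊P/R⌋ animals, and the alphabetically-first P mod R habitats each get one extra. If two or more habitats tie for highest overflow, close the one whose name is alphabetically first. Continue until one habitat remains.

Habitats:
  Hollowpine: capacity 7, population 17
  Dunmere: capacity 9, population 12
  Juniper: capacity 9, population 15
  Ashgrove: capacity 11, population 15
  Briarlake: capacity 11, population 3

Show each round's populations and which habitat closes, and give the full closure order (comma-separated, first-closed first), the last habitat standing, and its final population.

Closure order: Hollowpine, Juniper, Ashgrove, Dunmere
Last habitat: Briarlake with 62 animals

Round 1: Ashgrove=15 Briarlake=3 Dunmere=12 Hollowpine=17 Juniper=15 → close Hollowpine (overflow 10)
  17÷4 = 4 each, +1 to first 1
Round 2: Ashgrove=20 Briarlake=7 Dunmere=16 Juniper=19 → close Juniper (overflow 10)
  19÷3 = 6 each, +1 to first 1
Round 3: Ashgrove=27 Briarlake=13 Dunmere=22 → close Ashgrove (overflow 16)
  27÷2 = 13 each, +1 to first 1
Round 4: Briarlake=27 Dunmere=35 → close Dunmere (overflow 26)
  35÷1 = 35 each, +1 to first 0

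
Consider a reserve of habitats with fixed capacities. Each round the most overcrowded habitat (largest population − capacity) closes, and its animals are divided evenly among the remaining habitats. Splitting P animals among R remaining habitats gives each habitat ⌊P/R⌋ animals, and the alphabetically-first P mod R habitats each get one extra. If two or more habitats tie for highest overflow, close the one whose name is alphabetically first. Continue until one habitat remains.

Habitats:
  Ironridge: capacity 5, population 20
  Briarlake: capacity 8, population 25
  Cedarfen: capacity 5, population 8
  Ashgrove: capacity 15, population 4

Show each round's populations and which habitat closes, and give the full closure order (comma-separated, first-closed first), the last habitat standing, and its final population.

Round 1: Ashgrove=4 Briarlake=25 Cedarfen=8 Ironridge=20 → close Briarlake (overflow 17)
  25÷3 = 8 each, +1 to first 1
Round 2: Ashgrove=13 Cedarfen=16 Ironridge=28 → close Ironridge (overflow 23)
  28÷2 = 14 each, +1 to first 0
Round 3: Ashgrove=27 Cedarfen=30 → close Cedarfen (overflow 25)
  30÷1 = 30 each, +1 to first 0

Closure order: Briarlake, Ironridge, Cedarfen
Last habitat: Ashgrove with 57 animals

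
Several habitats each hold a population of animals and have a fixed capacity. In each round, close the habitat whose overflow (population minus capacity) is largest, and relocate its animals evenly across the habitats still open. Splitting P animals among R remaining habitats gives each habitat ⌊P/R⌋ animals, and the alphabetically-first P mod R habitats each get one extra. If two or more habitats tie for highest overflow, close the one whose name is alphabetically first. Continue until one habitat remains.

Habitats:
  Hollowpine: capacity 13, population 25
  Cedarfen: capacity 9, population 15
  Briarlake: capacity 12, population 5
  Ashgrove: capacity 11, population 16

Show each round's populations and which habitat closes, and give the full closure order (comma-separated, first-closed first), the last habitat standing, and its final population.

Round 1: Ashgrove=16 Briarlake=5 Cedarfen=15 Hollowpine=25 → close Hollowpine (overflow 12)
  25÷3 = 8 each, +1 to first 1
Round 2: Ashgrove=25 Briarlake=13 Cedarfen=23 → close Ashgrove (overflow 14)
  25÷2 = 12 each, +1 to first 1
Round 3: Briarlake=26 Cedarfen=35 → close Cedarfen (overflow 26)
  35÷1 = 35 each, +1 to first 0

Closure order: Hollowpine, Ashgrove, Cedarfen
Last habitat: Briarlake with 61 animals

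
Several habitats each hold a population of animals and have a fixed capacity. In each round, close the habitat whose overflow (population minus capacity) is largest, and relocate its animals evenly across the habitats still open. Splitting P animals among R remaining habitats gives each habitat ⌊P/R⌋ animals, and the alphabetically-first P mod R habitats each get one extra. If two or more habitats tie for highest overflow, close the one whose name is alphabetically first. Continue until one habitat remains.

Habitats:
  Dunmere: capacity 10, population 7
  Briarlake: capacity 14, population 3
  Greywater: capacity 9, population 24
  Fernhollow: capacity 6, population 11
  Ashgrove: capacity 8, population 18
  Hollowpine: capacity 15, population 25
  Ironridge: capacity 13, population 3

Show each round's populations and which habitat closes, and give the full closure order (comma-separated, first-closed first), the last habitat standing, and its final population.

Round 1: Ashgrove=18 Briarlake=3 Dunmere=7 Fernhollow=11 Greywater=24 Hollowpine=25 Ironridge=3 → close Greywater (overflow 15)
  24÷6 = 4 each, +1 to first 0
Round 2: Ashgrove=22 Briarlake=7 Dunmere=11 Fernhollow=15 Hollowpine=29 Ironridge=7 → close Ashgrove (overflow 14)
  22÷5 = 4 each, +1 to first 2
Round 3: Briarlake=12 Dunmere=16 Fernhollow=19 Hollowpine=33 Ironridge=11 → close Hollowpine (overflow 18)
  33÷4 = 8 each, +1 to first 1
Round 4: Briarlake=21 Dunmere=24 Fernhollow=27 Ironridge=19 → close Fernhollow (overflow 21)
  27÷3 = 9 each, +1 to first 0
Round 5: Briarlake=30 Dunmere=33 Ironridge=28 → close Dunmere (overflow 23)
  33÷2 = 16 each, +1 to first 1
Round 6: Briarlake=47 Ironridge=44 → close Briarlake (overflow 33)
  47÷1 = 47 each, +1 to first 0

Closure order: Greywater, Ashgrove, Hollowpine, Fernhollow, Dunmere, Briarlake
Last habitat: Ironridge with 91 animals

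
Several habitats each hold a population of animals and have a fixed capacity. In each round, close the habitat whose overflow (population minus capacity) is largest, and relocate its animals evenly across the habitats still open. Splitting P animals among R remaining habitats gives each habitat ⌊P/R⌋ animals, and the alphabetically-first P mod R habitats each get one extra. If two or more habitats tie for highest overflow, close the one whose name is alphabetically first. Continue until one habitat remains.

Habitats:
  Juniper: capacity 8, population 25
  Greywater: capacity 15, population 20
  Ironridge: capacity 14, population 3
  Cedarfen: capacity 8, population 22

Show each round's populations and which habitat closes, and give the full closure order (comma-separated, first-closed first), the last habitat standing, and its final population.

Closure order: Juniper, Cedarfen, Greywater
Last habitat: Ironridge with 70 animals

Round 1: Cedarfen=22 Greywater=20 Ironridge=3 Juniper=25 → close Juniper (overflow 17)
  25÷3 = 8 each, +1 to first 1
Round 2: Cedarfen=31 Greywater=28 Ironridge=11 → close Cedarfen (overflow 23)
  31÷2 = 15 each, +1 to first 1
Round 3: Greywater=44 Ironridge=26 → close Greywater (overflow 29)
  44÷1 = 44 each, +1 to first 0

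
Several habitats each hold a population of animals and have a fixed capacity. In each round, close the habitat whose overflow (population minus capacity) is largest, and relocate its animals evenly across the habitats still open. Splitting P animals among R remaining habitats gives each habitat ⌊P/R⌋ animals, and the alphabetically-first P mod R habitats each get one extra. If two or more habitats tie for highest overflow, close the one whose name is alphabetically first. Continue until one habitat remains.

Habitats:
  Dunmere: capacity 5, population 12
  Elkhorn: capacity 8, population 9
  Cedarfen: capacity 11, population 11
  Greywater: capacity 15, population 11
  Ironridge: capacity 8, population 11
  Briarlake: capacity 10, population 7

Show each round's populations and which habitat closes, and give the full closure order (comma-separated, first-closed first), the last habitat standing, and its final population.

Round 1: Briarlake=7 Cedarfen=11 Dunmere=12 Elkhorn=9 Greywater=11 Ironridge=11 → close Dunmere (overflow 7)
  12÷5 = 2 each, +1 to first 2
Round 2: Briarlake=10 Cedarfen=14 Elkhorn=11 Greywater=13 Ironridge=13 → close Ironridge (overflow 5)
  13÷4 = 3 each, +1 to first 1
Round 3: Briarlake=14 Cedarfen=17 Elkhorn=14 Greywater=16 → close Cedarfen (overflow 6)
  17÷3 = 5 each, +1 to first 2
Round 4: Briarlake=20 Elkhorn=20 Greywater=21 → close Elkhorn (overflow 12)
  20÷2 = 10 each, +1 to first 0
Round 5: Briarlake=30 Greywater=31 → close Briarlake (overflow 20)
  30÷1 = 30 each, +1 to first 0

Closure order: Dunmere, Ironridge, Cedarfen, Elkhorn, Briarlake
Last habitat: Greywater with 61 animals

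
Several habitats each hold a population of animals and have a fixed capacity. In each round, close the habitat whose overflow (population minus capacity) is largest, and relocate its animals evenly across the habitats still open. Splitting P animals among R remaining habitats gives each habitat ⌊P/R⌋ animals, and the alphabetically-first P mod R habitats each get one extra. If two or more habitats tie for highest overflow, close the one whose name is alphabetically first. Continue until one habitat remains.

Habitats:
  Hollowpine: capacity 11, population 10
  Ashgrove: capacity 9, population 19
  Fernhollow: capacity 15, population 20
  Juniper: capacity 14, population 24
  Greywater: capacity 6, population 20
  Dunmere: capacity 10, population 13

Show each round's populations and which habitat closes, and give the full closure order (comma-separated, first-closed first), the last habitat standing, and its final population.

Closure order: Greywater, Ashgrove, Juniper, Fernhollow, Dunmere
Last habitat: Hollowpine with 106 animals

Round 1: Ashgrove=19 Dunmere=13 Fernhollow=20 Greywater=20 Hollowpine=10 Juniper=24 → close Greywater (overflow 14)
  20÷5 = 4 each, +1 to first 0
Round 2: Ashgrove=23 Dunmere=17 Fernhollow=24 Hollowpine=14 Juniper=28 → close Ashgrove (overflow 14)
  23÷4 = 5 each, +1 to first 3
Round 3: Dunmere=23 Fernhollow=30 Hollowpine=20 Juniper=33 → close Juniper (overflow 19)
  33÷3 = 11 each, +1 to first 0
Round 4: Dunmere=34 Fernhollow=41 Hollowpine=31 → close Fernhollow (overflow 26)
  41÷2 = 20 each, +1 to first 1
Round 5: Dunmere=55 Hollowpine=51 → close Dunmere (overflow 45)
  55÷1 = 55 each, +1 to first 0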